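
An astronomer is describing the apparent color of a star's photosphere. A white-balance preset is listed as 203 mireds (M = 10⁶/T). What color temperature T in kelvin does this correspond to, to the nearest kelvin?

T = 10⁶ / 203 = 4926.11 K → 4926 K.

4926 K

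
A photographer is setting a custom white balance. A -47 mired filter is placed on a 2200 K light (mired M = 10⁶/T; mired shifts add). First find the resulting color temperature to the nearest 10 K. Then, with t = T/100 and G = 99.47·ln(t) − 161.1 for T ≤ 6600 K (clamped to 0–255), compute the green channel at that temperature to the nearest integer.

M_in = 10⁶/2200 = 454.55; M_out = 454.55 + (-47) = 407.55.
T_out = 10⁶/407.55 = 2453.7 K → 2450 K; t = 24.5.
G = 99.47·ln 24.5 − 161.1 = 99.47·3.1987 − 161.1 = 157.072.
Rounded: 157.

157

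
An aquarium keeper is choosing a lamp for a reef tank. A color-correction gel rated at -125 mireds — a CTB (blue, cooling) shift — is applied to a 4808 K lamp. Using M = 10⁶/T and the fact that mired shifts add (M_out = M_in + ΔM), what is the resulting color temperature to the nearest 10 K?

12050 K

M_in = 10⁶/4808 = 207.99 mireds.
M_out = 207.99 + (-125) = 82.99 mireds.
T_out = 10⁶/82.99 = 12050.1 K → 12050 K.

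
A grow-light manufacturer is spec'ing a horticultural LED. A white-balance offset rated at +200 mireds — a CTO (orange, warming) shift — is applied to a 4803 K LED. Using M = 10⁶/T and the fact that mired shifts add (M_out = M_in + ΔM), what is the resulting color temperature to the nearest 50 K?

M_in = 10⁶/4803 = 208.20 mireds.
M_out = 208.20 + (+200) = 408.20 mireds.
T_out = 10⁶/408.20 = 2449.8 K → 2450 K.

2450 K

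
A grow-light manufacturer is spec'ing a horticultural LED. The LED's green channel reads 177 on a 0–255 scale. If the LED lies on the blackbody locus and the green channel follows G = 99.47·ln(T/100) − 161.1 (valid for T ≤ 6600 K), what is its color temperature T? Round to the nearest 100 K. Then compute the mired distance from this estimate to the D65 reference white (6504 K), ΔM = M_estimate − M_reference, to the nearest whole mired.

+180 mireds

ln t = (177 + 161.1) / 99.47 = 3.3990.
t = e^3.3990 = 29.935.
T = 100·t = 2993 K → 3000 K to the nearest 100 K.
M_estimate = 10⁶/3000 = 333.33; M_reference = 10⁶/6504 = 153.75.
ΔM = 333.33 − 153.75 = 179.58 → +180 mireds.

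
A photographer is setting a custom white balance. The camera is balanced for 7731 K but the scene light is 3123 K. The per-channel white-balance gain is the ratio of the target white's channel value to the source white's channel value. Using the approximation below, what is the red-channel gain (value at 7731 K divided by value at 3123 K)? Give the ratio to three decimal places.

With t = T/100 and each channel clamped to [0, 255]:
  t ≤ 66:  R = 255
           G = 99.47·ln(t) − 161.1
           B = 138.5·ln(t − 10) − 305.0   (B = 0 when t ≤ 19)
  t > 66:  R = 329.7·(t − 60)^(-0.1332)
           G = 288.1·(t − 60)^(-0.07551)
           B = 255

0.884

At 3123 K (t = 31.23):
  R = 255 by definition for t ≤ 66.
At 7731 K (t = 77.31):
  R = 329.7·(77.31 − 60)^(-0.1332) = 329.7·17.31^(-0.1332) = 329.7·0.68400 = 225.516.
Gain = 225.516 / 255.000 = 0.8844 → 0.884.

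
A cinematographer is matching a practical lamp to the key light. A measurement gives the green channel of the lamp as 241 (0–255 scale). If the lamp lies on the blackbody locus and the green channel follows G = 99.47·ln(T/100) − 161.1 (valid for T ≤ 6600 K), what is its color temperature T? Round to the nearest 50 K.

5700 K

ln t = (241 + 161.1) / 99.47 = 4.0424.
t = e^4.0424 = 56.964.
T = 100·t = 5696 K → 5700 K to the nearest 50 K.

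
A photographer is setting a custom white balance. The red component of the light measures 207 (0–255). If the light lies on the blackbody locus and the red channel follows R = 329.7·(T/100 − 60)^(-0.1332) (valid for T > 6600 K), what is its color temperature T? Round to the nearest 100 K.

(t − 60)^(-0.1332) = 207/329.7 = 0.62784.
t − 60 = 0.62784^(1/-0.1332) = 0.62784^(-7.508) = 32.933, so t = 92.933.
T = 100·t = 9293 K → 9300 K to the nearest 100 K.

9300 K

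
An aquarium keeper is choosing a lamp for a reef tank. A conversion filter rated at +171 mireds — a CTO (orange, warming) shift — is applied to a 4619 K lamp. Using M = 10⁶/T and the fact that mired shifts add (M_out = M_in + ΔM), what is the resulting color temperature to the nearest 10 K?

M_in = 10⁶/4619 = 216.50 mireds.
M_out = 216.50 + (+171) = 387.50 mireds.
T_out = 10⁶/387.50 = 2580.7 K → 2580 K.

2580 K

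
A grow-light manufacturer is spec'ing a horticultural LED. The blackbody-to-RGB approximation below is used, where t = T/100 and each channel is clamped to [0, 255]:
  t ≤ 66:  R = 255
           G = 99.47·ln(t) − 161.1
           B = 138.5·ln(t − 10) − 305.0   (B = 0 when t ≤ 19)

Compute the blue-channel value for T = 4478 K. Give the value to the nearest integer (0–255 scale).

187

t = 4478/100 = 44.78; the t ≤ 66 branch applies.
B = 138.5·ln(44.78 − 10) − 305.0 = 138.5·ln 34.78 − 305.0 = 138.5·3.5490 − 305.0 = 186.542.
Rounded: 187.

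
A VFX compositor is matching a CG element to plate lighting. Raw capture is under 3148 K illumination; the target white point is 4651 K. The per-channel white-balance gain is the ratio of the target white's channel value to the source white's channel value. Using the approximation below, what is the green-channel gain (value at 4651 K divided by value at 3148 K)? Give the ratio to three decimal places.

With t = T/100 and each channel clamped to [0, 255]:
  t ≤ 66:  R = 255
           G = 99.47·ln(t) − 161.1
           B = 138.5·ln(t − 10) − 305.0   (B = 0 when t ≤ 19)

1.213

At 3148 K (t = 31.48):
  G = 99.47·ln 31.48 − 161.1 = 99.47·3.4494 − 161.1 = 182.007.
At 4651 K (t = 46.51):
  G = 99.47·ln 46.51 − 161.1 = 99.47·3.8397 − 161.1 = 220.832.
Gain = 220.832 / 182.007 = 1.2133 → 1.213.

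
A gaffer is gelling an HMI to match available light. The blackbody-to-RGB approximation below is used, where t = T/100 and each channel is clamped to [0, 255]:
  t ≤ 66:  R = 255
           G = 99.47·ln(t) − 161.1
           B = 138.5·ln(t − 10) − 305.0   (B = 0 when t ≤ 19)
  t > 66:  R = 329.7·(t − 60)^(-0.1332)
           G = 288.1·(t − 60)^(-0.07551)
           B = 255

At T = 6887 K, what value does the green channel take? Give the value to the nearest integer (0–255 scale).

244

t = 6887/100 = 68.87; the t > 66 branch applies.
G = 288.1·(68.87 − 60)^(-0.07551) = 288.1·8.87^(-0.07551) = 288.1·0.84805 = 244.324.
Rounded: 244.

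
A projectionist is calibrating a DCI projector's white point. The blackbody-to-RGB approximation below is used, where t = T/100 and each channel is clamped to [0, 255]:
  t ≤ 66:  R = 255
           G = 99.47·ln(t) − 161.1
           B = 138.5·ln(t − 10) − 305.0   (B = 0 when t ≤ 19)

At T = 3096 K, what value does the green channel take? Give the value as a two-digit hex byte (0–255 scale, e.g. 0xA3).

t = 3096/100 = 30.96; the t ≤ 66 branch applies.
G = 99.47·ln 30.96 − 161.1 = 99.47·3.4327 − 161.1 = 180.350.
Rounded: 180; in hex, 0xB4.

0xB4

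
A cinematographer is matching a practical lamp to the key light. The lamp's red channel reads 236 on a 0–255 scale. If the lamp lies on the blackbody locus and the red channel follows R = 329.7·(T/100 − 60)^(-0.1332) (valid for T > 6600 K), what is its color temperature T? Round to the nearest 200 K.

7200 K

(t − 60)^(-0.1332) = 236/329.7 = 0.71580.
t − 60 = 0.71580^(1/-0.1332) = 0.71580^(-7.508) = 12.307, so t = 72.307.
T = 100·t = 7231 K → 7200 K to the nearest 200 K.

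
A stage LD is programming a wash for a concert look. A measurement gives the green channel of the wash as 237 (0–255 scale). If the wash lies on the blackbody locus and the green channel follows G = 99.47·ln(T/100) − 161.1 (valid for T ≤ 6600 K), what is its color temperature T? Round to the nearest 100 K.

5500 K

ln t = (237 + 161.1) / 99.47 = 4.0022.
t = e^4.0022 = 54.719.
T = 100·t = 5472 K → 5500 K to the nearest 100 K.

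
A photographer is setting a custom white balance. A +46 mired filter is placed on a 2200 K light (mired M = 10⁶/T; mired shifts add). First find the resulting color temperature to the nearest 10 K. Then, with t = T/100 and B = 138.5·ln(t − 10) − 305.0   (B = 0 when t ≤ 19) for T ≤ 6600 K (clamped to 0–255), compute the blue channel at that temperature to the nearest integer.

M_in = 10⁶/2200 = 454.55; M_out = 454.55 + (+46) = 500.55.
T_out = 10⁶/500.55 = 1997.8 K → 2000 K; t = 20.
B = 138.5·ln(20 − 10) − 305.0 = 138.5·ln 10 − 305.0 = 138.5·2.3026 − 305.0 = 13.908.
Rounded: 14.

14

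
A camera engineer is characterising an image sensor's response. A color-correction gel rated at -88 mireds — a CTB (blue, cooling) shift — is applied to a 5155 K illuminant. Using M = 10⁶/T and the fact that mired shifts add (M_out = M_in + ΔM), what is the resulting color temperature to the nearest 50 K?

M_in = 10⁶/5155 = 193.99 mireds.
M_out = 193.99 + (-88) = 105.99 mireds.
T_out = 10⁶/105.99 = 9435.2 K → 9450 K.

9450 K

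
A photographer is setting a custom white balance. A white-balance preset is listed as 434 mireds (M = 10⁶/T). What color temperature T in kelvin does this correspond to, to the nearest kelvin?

T = 10⁶ / 434 = 2304.15 K → 2304 K.

2304 K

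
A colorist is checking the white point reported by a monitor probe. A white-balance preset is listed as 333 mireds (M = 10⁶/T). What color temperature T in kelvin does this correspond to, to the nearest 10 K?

3000 K

T = 10⁶ / 333 = 3003.00 K → 3000 K.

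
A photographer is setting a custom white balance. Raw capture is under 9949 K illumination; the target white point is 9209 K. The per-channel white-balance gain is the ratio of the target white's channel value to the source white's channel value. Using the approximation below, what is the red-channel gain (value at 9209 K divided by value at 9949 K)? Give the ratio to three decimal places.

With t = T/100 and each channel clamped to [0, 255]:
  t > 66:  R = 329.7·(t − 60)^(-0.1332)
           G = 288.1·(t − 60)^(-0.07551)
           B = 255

At 9949 K (t = 99.49):
  R = 329.7·(99.49 − 60)^(-0.1332) = 329.7·39.49^(-0.1332) = 329.7·0.61284 = 202.054.
At 9209 K (t = 92.09):
  R = 329.7·(92.09 − 60)^(-0.1332) = 329.7·32.09^(-0.1332) = 329.7·0.63002 = 207.716.
Gain = 207.716 / 202.054 = 1.0280 → 1.028.

1.028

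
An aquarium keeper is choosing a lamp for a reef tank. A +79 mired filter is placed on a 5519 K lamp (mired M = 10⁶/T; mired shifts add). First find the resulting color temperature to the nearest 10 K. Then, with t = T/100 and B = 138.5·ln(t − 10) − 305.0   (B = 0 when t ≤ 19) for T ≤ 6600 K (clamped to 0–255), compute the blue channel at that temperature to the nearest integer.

M_in = 10⁶/5519 = 181.19; M_out = 181.19 + (+79) = 260.19.
T_out = 10⁶/260.19 = 3843.3 K → 3840 K; t = 38.4.
B = 138.5·ln(38.4 − 10) − 305.0 = 138.5·ln 28.4 − 305.0 = 138.5·3.3464 − 305.0 = 158.475.
Rounded: 158.

158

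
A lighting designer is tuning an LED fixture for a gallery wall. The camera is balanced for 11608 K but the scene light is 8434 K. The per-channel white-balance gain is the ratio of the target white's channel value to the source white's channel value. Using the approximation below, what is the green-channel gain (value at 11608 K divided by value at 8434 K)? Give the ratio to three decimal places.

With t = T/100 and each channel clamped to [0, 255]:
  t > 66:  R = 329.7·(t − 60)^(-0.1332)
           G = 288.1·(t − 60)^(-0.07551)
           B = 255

At 8434 K (t = 84.34):
  G = 288.1·(84.34 − 60)^(-0.07551) = 288.1·24.34^(-0.07551) = 288.1·0.78581 = 226.393.
At 11608 K (t = 116.08):
  G = 288.1·(116.08 − 60)^(-0.07551) = 288.1·56.08^(-0.07551) = 288.1·0.73782 = 212.565.
Gain = 212.565 / 226.393 = 0.9389 → 0.939.

0.939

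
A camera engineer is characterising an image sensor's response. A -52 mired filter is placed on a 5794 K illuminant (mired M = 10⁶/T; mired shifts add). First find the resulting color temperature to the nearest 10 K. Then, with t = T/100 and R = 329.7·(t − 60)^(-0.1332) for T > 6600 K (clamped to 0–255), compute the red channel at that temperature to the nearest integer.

217

M_in = 10⁶/5794 = 172.59; M_out = 172.59 + (-52) = 120.59.
T_out = 10⁶/120.59 = 8292.4 K → 8290 K; t = 82.9.
R = 329.7·(82.9 − 60)^(-0.1332) = 329.7·22.9^(-0.1332) = 329.7·0.65898 = 217.265.
Rounded: 217.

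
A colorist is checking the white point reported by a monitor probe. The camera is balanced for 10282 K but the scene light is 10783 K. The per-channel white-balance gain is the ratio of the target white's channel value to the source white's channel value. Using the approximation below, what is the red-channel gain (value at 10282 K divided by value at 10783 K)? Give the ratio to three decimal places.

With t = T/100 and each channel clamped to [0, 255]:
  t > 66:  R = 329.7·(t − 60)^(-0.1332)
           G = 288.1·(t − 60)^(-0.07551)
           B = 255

1.015

At 10783 K (t = 107.83):
  R = 329.7·(107.83 − 60)^(-0.1332) = 329.7·47.83^(-0.1332) = 329.7·0.59740 = 196.962.
At 10282 K (t = 102.82):
  R = 329.7·(102.82 − 60)^(-0.1332) = 329.7·42.82^(-0.1332) = 329.7·0.60627 = 199.887.
Gain = 199.887 / 196.962 = 1.0148 → 1.015.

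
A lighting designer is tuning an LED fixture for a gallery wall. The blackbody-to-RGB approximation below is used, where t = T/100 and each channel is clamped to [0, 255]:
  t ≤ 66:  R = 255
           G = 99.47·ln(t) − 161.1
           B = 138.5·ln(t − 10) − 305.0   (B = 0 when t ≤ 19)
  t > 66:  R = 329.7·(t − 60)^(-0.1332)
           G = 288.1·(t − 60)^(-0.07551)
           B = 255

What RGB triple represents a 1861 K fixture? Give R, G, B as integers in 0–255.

R=255, G=130, B=0

t = 1861/100 = 18.61; the t ≤ 66 branch applies.
R = 255 by definition for t ≤ 66.
G = 99.47·ln 18.61 − 161.1 = 99.47·2.9237 − 161.1 = 129.720.
t = 18.61 ≤ 19, so B = 0.
Rounded: (255, 130, 0).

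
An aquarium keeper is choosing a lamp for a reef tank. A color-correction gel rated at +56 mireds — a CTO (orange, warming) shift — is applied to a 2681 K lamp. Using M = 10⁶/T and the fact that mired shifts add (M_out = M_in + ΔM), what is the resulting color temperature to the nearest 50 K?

2350 K

M_in = 10⁶/2681 = 373.00 mireds.
M_out = 373.00 + (+56) = 429.00 mireds.
T_out = 10⁶/429.00 = 2331.0 K → 2350 K.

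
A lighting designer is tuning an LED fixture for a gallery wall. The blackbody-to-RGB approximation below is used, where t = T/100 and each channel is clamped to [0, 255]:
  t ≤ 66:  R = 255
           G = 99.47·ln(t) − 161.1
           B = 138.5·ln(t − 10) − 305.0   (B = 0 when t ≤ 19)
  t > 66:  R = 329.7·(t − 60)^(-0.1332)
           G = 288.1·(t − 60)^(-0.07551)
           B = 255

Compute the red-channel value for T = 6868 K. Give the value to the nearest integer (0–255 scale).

t = 6868/100 = 68.68; the t > 66 branch applies.
R = 329.7·(68.68 − 60)^(-0.1332) = 329.7·8.68^(-0.1332) = 329.7·0.74988 = 247.234.
Rounded: 247.

247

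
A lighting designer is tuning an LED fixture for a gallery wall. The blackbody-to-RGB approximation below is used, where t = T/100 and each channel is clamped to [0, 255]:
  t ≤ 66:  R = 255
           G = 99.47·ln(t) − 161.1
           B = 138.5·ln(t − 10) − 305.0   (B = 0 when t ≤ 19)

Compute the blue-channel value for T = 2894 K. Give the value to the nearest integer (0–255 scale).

102

t = 2894/100 = 28.94; the t ≤ 66 branch applies.
B = 138.5·ln(28.94 − 10) − 305.0 = 138.5·ln 18.94 − 305.0 = 138.5·2.9413 − 305.0 = 102.367.
Rounded: 102.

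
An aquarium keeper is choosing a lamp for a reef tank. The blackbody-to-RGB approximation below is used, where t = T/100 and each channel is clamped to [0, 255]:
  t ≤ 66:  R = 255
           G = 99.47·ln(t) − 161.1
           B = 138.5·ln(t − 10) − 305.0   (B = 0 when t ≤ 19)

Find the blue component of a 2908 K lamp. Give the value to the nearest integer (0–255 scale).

t = 2908/100 = 29.08; the t ≤ 66 branch applies.
B = 138.5·ln(29.08 − 10) − 305.0 = 138.5·ln 19.08 − 305.0 = 138.5·2.9486 − 305.0 = 103.387.
Rounded: 103.

103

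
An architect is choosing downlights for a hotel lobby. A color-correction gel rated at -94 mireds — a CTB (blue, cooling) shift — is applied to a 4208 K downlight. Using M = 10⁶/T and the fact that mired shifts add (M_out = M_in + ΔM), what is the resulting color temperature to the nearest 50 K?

M_in = 10⁶/4208 = 237.64 mireds.
M_out = 237.64 + (-94) = 143.64 mireds.
T_out = 10⁶/143.64 = 6961.7 K → 6950 K.

6950 K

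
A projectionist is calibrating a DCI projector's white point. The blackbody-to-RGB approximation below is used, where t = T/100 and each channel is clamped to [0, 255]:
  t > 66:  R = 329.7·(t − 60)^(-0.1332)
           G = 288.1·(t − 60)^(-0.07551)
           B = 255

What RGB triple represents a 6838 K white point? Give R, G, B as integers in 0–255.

R=248, G=245, B=255

t = 6838/100 = 68.38; the t > 66 branch applies.
R = 329.7·(68.38 − 60)^(-0.1332) = 329.7·8.38^(-0.1332) = 329.7·0.75340 = 248.395.
G = 288.1·(68.38 − 60)^(-0.07551) = 288.1·8.38^(-0.07551) = 288.1·0.85170 = 245.374.
B = 255 by definition for t > 66.
Rounded: (248, 245, 255).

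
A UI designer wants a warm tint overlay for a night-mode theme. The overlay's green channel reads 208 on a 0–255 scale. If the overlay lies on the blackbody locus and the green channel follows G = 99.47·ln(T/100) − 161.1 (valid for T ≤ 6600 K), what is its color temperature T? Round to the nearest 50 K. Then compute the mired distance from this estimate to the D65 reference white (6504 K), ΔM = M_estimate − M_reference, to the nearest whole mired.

+90 mireds

ln t = (208 + 161.1) / 99.47 = 3.7107.
t = e^3.7107 = 40.881.
T = 100·t = 4088 K → 4100 K to the nearest 50 K.
M_estimate = 10⁶/4100 = 243.90; M_reference = 10⁶/6504 = 153.75.
ΔM = 243.90 − 153.75 = 90.15 → +90 mireds.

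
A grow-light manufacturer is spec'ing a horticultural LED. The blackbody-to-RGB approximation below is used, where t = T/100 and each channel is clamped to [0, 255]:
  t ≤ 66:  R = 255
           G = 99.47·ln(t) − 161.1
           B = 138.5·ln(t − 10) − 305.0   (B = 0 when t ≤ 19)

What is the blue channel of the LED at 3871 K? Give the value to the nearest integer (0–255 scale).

t = 3871/100 = 38.71; the t ≤ 66 branch applies.
B = 138.5·ln(38.71 − 10) − 305.0 = 138.5·ln 28.71 − 305.0 = 138.5·3.3572 − 305.0 = 159.979.
Rounded: 160.

160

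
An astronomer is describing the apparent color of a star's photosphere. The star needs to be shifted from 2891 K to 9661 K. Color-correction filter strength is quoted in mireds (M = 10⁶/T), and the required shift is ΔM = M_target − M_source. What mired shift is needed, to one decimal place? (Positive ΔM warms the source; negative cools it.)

-242.4 mireds

M_source = 10⁶/2891 = 345.901; M_target = 10⁶/9661 = 103.509.
ΔM = 103.509 − 345.901 = -242.392 → -242.4 mireds, a cooling shift.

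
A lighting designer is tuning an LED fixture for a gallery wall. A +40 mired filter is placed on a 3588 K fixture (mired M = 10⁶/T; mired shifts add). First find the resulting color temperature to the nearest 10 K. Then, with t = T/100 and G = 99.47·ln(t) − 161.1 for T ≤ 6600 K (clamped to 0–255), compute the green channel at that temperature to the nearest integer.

182

M_in = 10⁶/3588 = 278.71; M_out = 278.71 + (+40) = 318.71.
T_out = 10⁶/318.71 = 3137.7 K → 3140 K; t = 31.4.
G = 99.47·ln 31.4 − 161.1 = 99.47·3.4468 − 161.1 = 181.754.
Rounded: 182.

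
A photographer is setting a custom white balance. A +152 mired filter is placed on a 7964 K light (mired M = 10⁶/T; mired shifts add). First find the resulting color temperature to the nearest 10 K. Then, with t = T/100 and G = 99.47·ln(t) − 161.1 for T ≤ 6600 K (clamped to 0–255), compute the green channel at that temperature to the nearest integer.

195

M_in = 10⁶/7964 = 125.57; M_out = 125.57 + (+152) = 277.57.
T_out = 10⁶/277.57 = 3602.8 K → 3600 K; t = 36.
G = 99.47·ln 36 − 161.1 = 99.47·3.5835 − 161.1 = 195.353.
Rounded: 195.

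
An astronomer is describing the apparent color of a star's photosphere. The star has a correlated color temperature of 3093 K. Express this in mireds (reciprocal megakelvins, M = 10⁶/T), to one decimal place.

323.3 mireds

M = 10⁶ / 3093 = 323.311 → 323.3 mireds.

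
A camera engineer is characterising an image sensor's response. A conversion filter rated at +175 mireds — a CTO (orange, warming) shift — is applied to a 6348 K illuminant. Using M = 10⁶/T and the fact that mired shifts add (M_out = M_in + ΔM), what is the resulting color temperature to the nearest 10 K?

3010 K

M_in = 10⁶/6348 = 157.53 mireds.
M_out = 157.53 + (+175) = 332.53 mireds.
T_out = 10⁶/332.53 = 3007.2 K → 3010 K.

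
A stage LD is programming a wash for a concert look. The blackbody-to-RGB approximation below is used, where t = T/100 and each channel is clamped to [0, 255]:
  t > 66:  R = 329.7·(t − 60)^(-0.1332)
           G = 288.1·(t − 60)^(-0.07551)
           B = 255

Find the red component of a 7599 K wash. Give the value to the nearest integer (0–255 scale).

228

t = 7599/100 = 75.99; the t > 66 branch applies.
R = 329.7·(75.99 − 60)^(-0.1332) = 329.7·15.99^(-0.1332) = 329.7·0.69127 = 227.912.
Rounded: 228.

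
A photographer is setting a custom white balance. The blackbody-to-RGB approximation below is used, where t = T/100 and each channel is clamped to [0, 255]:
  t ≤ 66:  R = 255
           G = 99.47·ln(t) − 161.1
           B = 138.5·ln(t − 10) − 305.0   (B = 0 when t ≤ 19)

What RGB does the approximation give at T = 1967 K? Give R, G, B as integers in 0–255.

R=255, G=135, B=9

t = 1967/100 = 19.67; the t ≤ 66 branch applies.
R = 255 by definition for t ≤ 66.
G = 99.47·ln 19.67 − 161.1 = 99.47·2.9791 − 161.1 = 135.231.
B = 138.5·ln(19.67 − 10) − 305.0 = 138.5·ln 9.67 − 305.0 = 138.5·2.2690 − 305.0 = 9.260.
Rounded: (255, 135, 9).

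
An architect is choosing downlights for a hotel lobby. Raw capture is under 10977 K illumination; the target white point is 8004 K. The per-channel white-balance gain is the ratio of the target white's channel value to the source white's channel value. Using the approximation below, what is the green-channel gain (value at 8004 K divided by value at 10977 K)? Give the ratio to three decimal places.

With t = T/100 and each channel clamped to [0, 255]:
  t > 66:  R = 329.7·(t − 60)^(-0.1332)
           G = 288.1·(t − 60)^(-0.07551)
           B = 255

1.071

At 10977 K (t = 109.77):
  G = 288.1·(109.77 − 60)^(-0.07551) = 288.1·49.77^(-0.07551) = 288.1·0.74450 = 214.489.
At 8004 K (t = 80.04):
  G = 288.1·(80.04 − 60)^(-0.07551) = 288.1·20.04^(-0.07551) = 288.1·0.79743 = 229.740.
Gain = 229.740 / 214.489 = 1.0711 → 1.071.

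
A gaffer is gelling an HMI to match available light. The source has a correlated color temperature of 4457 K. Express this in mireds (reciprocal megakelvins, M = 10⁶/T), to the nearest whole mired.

224 mireds

M = 10⁶ / 4457 = 224.366 → 224 mireds.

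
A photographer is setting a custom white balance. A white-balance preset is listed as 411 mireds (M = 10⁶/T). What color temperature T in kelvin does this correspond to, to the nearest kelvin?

T = 10⁶ / 411 = 2433.09 K → 2433 K.

2433 K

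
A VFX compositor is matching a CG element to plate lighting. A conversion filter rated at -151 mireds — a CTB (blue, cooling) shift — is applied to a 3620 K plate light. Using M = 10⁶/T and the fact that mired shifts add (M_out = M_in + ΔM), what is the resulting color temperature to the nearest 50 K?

8000 K

M_in = 10⁶/3620 = 276.24 mireds.
M_out = 276.24 + (-151) = 125.24 mireds.
T_out = 10⁶/125.24 = 7984.5 K → 8000 K.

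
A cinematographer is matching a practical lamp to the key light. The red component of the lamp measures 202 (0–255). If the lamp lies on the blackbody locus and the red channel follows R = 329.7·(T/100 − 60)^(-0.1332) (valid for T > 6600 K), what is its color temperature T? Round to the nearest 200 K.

(t − 60)^(-0.1332) = 202/329.7 = 0.61268.
t − 60 = 0.61268^(1/-0.1332) = 0.61268^(-7.508) = 39.569, so t = 99.569.
T = 100·t = 9957 K → 10000 K to the nearest 200 K.

10000 K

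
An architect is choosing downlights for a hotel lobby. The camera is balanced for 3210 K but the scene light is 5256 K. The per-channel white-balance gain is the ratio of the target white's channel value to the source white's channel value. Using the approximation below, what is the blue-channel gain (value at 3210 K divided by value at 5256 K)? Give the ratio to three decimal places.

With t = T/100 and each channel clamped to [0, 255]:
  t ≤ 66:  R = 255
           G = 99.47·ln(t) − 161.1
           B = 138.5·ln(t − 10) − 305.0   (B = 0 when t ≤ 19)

0.577

At 5256 K (t = 52.56):
  B = 138.5·ln(52.56 − 10) − 305.0 = 138.5·ln 42.56 − 305.0 = 138.5·3.7509 − 305.0 = 214.502.
At 3210 K (t = 32.1):
  B = 138.5·ln(32.1 − 10) − 305.0 = 138.5·ln 22.1 − 305.0 = 138.5·3.0956 − 305.0 = 123.737.
Gain = 123.737 / 214.502 = 0.5769 → 0.577.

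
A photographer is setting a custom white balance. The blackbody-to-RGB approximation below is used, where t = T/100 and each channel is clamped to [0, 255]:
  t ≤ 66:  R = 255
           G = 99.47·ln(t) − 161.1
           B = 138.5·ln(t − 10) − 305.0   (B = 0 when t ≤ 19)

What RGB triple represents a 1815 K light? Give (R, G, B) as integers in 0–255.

t = 1815/100 = 18.15; the t ≤ 66 branch applies.
R = 255 by definition for t ≤ 66.
G = 99.47·ln 18.15 − 161.1 = 99.47·2.8987 − 161.1 = 127.231.
t = 18.15 ≤ 19, so B = 0.
Rounded: (255, 127, 0).

(255, 127, 0)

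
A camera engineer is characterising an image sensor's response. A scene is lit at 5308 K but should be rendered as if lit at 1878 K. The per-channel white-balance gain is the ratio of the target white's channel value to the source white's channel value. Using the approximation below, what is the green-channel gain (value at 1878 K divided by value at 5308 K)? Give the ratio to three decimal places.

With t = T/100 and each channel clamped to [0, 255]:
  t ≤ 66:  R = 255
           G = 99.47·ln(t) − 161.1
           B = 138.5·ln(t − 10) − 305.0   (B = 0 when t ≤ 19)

At 5308 K (t = 53.08):
  G = 99.47·ln 53.08 − 161.1 = 99.47·3.9718 − 161.1 = 233.975.
At 1878 K (t = 18.78):
  G = 99.47·ln 18.78 − 161.1 = 99.47·2.9328 − 161.1 = 130.625.
Gain = 130.625 / 233.975 = 0.5583 → 0.558.

0.558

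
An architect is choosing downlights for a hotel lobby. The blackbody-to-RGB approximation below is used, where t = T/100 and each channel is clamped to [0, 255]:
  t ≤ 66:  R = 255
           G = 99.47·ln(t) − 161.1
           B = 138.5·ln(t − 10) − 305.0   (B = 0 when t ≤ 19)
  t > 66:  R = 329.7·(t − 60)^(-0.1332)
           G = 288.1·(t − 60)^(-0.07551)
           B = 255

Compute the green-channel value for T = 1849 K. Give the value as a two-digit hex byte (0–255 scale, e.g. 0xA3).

t = 1849/100 = 18.49; the t ≤ 66 branch applies.
G = 99.47·ln 18.49 − 161.1 = 99.47·2.9172 − 161.1 = 129.077.
Rounded: 129; in hex, 0x81.

0x81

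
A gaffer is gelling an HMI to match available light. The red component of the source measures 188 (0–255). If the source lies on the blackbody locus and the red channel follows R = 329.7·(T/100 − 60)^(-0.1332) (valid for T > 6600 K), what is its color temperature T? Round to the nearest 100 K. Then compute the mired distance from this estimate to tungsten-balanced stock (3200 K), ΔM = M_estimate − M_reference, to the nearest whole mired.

-234 mireds

(t − 60)^(-0.1332) = 188/329.7 = 0.57022.
t − 60 = 0.57022^(1/-0.1332) = 0.57022^(-7.508) = 67.848, so t = 127.848.
T = 100·t = 12785 K → 12800 K to the nearest 100 K.
M_estimate = 10⁶/12800 = 78.12; M_reference = 10⁶/3200 = 312.50.
ΔM = 78.12 − 312.50 = -234.38 → -234 mireds.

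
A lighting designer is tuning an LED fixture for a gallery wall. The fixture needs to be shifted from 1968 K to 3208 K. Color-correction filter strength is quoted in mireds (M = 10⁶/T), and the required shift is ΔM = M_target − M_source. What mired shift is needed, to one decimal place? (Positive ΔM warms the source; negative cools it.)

M_source = 10⁶/1968 = 508.130; M_target = 10⁶/3208 = 311.721.
ΔM = 311.721 − 508.130 = -196.409 → -196.4 mireds, a cooling shift.

-196.4 mireds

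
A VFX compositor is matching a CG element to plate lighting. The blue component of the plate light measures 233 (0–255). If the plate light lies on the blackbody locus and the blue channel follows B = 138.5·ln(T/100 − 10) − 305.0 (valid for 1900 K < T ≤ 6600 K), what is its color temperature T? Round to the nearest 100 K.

ln(t − 10) = (233 + 305.0) / 138.5 = 3.8845.
t − 10 = e^3.8845 = 48.641, so t = 58.641.
T = 100·t = 5864 K → 5900 K to the nearest 100 K.

5900 K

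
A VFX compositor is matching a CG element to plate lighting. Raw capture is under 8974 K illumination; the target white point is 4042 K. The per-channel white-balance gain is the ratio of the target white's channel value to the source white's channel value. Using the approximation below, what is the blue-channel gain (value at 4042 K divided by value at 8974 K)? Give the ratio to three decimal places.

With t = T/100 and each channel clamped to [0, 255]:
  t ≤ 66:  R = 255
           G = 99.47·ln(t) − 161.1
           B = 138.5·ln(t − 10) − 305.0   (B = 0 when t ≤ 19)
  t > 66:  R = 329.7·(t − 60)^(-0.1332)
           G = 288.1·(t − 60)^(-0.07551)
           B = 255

0.659

At 8974 K (t = 89.74):
  B = 255 by definition for t > 66.
At 4042 K (t = 40.42):
  B = 138.5·ln(40.42 − 10) − 305.0 = 138.5·ln 30.42 − 305.0 = 138.5·3.4151 − 305.0 = 167.991.
Gain = 167.991 / 255.000 = 0.6588 → 0.659.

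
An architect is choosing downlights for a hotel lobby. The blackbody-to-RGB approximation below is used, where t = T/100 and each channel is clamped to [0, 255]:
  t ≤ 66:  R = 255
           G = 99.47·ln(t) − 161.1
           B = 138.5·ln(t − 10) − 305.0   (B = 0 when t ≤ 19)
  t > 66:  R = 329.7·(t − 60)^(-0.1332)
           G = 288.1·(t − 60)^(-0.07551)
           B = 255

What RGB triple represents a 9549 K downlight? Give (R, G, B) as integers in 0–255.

(205, 220, 255)

t = 9549/100 = 95.49; the t > 66 branch applies.
R = 329.7·(95.49 − 60)^(-0.1332) = 329.7·35.49^(-0.1332) = 329.7·0.62162 = 204.949.
G = 288.1·(95.49 − 60)^(-0.07551) = 288.1·35.49^(-0.07551) = 288.1·0.76375 = 220.037.
B = 255 by definition for t > 66.
Rounded: (205, 220, 255).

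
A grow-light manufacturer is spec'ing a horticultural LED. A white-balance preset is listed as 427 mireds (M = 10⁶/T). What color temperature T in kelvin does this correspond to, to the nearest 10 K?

T = 10⁶ / 427 = 2341.92 K → 2340 K.

2340 K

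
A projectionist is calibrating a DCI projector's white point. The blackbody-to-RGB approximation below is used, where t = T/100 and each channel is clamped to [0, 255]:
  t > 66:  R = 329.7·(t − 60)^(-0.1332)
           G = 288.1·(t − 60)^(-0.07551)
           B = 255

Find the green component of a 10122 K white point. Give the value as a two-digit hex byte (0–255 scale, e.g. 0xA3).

0xDA

t = 10122/100 = 101.22; the t > 66 branch applies.
G = 288.1·(101.22 − 60)^(-0.07551) = 288.1·41.22^(-0.07551) = 288.1·0.75517 = 217.564.
Rounded: 218; in hex, 0xDA.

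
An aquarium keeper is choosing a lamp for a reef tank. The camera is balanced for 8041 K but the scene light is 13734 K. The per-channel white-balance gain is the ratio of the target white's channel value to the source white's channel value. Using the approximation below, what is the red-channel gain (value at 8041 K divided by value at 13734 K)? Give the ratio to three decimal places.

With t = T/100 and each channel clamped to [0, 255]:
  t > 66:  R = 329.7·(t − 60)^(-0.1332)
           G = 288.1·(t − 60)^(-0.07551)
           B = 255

1.194

At 13734 K (t = 137.34):
  R = 329.7·(137.34 − 60)^(-0.1332) = 329.7·77.34^(-0.1332) = 329.7·0.56036 = 184.750.
At 8041 K (t = 80.41):
  R = 329.7·(80.41 − 60)^(-0.1332) = 329.7·20.41^(-0.1332) = 329.7·0.66916 = 220.622.
Gain = 220.622 / 184.750 = 1.1942 → 1.194.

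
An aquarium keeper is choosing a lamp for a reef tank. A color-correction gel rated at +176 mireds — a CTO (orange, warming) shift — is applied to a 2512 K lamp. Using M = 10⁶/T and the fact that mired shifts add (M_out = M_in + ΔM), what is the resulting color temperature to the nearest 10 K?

1740 K

M_in = 10⁶/2512 = 398.09 mireds.
M_out = 398.09 + (+176) = 574.09 mireds.
T_out = 10⁶/574.09 = 1741.9 K → 1740 K.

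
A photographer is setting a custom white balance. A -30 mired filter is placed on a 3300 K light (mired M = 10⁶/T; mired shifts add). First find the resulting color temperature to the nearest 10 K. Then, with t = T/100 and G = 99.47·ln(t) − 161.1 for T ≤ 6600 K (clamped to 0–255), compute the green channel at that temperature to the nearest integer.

197

M_in = 10⁶/3300 = 303.03; M_out = 303.03 + (-30) = 273.03.
T_out = 10⁶/273.03 = 3662.6 K → 3660 K; t = 36.6.
G = 99.47·ln 36.6 − 161.1 = 99.47·3.6000 − 161.1 = 196.997.
Rounded: 197.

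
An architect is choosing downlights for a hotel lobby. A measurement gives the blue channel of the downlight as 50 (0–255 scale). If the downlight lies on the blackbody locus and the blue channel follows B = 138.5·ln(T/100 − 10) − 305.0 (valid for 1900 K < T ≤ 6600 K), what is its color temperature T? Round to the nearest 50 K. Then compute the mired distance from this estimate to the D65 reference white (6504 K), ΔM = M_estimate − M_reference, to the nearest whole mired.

ln(t − 10) = (50 + 305.0) / 138.5 = 2.5632.
t − 10 = e^2.5632 = 12.977, so t = 22.977.
T = 100·t = 2298 K → 2300 K to the nearest 50 K.
M_estimate = 10⁶/2300 = 434.78; M_reference = 10⁶/6504 = 153.75.
ΔM = 434.78 − 153.75 = 281.03 → +281 mireds.

+281 mireds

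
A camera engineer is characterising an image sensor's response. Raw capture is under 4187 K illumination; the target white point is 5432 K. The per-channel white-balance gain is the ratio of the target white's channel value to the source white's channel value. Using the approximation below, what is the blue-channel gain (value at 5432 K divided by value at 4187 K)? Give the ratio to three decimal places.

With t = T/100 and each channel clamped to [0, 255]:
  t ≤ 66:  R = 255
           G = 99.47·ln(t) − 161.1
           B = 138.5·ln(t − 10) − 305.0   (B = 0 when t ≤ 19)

At 4187 K (t = 41.87):
  B = 138.5·ln(41.87 − 10) − 305.0 = 138.5·ln 31.87 − 305.0 = 138.5·3.4617 − 305.0 = 174.441.
At 5432 K (t = 54.32):
  B = 138.5·ln(54.32 − 10) − 305.0 = 138.5·ln 44.32 − 305.0 = 138.5·3.7914 − 305.0 = 220.114.
Gain = 220.114 / 174.441 = 1.2618 → 1.262.

1.262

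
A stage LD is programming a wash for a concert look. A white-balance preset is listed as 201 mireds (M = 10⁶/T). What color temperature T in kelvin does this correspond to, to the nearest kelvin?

T = 10⁶ / 201 = 4975.12 K → 4975 K.

4975 K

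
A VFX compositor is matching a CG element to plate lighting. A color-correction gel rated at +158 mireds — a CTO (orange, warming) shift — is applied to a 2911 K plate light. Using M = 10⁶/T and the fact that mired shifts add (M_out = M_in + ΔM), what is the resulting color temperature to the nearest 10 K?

M_in = 10⁶/2911 = 343.52 mireds.
M_out = 343.52 + (+158) = 501.52 mireds.
T_out = 10⁶/501.52 = 1993.9 K → 1990 K.

1990 K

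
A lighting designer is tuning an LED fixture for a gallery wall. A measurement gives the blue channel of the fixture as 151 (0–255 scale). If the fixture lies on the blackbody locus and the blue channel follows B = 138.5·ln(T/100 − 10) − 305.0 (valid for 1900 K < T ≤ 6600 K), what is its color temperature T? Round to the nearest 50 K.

3700 K

ln(t − 10) = (151 + 305.0) / 138.5 = 3.2924.
t − 10 = e^3.2924 = 26.908, so t = 36.908.
T = 100·t = 3691 K → 3700 K to the nearest 50 K.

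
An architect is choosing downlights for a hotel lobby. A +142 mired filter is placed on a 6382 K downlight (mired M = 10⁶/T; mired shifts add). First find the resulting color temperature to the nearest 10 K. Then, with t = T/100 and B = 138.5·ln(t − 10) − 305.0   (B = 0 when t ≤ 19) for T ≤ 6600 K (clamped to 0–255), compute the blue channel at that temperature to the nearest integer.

M_in = 10⁶/6382 = 156.69; M_out = 156.69 + (+142) = 298.69.
T_out = 10⁶/298.69 = 3347.9 K → 3350 K; t = 33.5.
B = 138.5·ln(33.5 − 10) − 305.0 = 138.5·ln 23.5 − 305.0 = 138.5·3.1570 − 305.0 = 132.245.
Rounded: 132.

132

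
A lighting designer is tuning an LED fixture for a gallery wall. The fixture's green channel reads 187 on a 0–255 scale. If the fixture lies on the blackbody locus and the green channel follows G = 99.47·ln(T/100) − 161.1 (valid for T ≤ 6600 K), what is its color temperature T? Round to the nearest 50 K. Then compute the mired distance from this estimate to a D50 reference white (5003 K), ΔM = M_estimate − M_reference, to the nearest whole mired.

ln t = (187 + 161.1) / 99.47 = 3.4995.
t = e^3.4995 = 33.100.
T = 100·t = 3310 K → 3300 K to the nearest 50 K.
M_estimate = 10⁶/3300 = 303.03; M_reference = 10⁶/5003 = 199.88.
ΔM = 303.03 − 199.88 = 103.15 → +103 mireds.

+103 mireds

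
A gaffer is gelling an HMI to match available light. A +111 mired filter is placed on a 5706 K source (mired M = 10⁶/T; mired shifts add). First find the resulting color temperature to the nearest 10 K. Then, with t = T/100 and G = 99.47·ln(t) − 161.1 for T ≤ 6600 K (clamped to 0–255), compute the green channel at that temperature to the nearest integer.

M_in = 10⁶/5706 = 175.25; M_out = 175.25 + (+111) = 286.25.
T_out = 10⁶/286.25 = 3493.4 K → 3490 K; t = 34.9.
G = 99.47·ln 34.9 − 161.1 = 99.47·3.5525 − 161.1 = 192.266.
Rounded: 192.

192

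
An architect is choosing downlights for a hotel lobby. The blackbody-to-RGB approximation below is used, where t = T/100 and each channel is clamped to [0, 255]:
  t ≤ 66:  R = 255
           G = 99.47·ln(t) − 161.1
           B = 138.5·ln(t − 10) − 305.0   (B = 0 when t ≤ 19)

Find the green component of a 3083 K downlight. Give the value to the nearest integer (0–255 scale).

t = 3083/100 = 30.83; the t ≤ 66 branch applies.
G = 99.47·ln 30.83 − 161.1 = 99.47·3.4285 − 161.1 = 179.932.
Rounded: 180.

180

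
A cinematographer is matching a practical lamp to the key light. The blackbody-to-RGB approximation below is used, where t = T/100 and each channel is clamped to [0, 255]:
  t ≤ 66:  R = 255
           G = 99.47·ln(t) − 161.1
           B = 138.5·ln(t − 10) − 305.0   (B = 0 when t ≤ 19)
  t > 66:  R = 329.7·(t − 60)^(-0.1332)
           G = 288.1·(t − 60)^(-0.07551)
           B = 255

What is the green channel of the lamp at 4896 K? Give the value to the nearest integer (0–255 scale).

226

t = 4896/100 = 48.96; the t ≤ 66 branch applies.
G = 99.47·ln 48.96 − 161.1 = 99.47·3.8910 − 161.1 = 225.938.
Rounded: 226.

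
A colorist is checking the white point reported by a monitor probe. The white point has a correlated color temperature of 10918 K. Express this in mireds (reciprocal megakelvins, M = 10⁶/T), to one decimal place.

91.6 mireds

M = 10⁶ / 10918 = 91.592 → 91.6 mireds.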